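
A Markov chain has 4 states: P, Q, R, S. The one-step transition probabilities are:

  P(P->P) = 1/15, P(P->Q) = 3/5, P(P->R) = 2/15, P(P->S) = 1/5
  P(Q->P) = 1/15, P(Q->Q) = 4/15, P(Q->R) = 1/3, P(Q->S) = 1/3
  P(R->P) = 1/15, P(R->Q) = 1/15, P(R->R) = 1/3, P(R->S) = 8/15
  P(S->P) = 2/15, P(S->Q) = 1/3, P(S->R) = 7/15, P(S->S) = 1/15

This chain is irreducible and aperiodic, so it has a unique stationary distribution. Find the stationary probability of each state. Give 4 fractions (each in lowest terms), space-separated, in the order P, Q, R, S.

Answer: 123/1408 345/1408 503/1408 437/1408

Derivation:
The stationary distribution satisfies pi = pi * P, i.e.:
  pi_P = 1/15*pi_P + 1/15*pi_Q + 1/15*pi_R + 2/15*pi_S
  pi_Q = 3/5*pi_P + 4/15*pi_Q + 1/15*pi_R + 1/3*pi_S
  pi_R = 2/15*pi_P + 1/3*pi_Q + 1/3*pi_R + 7/15*pi_S
  pi_S = 1/5*pi_P + 1/3*pi_Q + 8/15*pi_R + 1/15*pi_S
with normalization: pi_P + pi_Q + pi_R + pi_S = 1.

Using the first 3 balance equations plus normalization, the linear system A*pi = b is:
  [-14/15, 1/15, 1/15, 2/15] . pi = 0
  [3/5, -11/15, 1/15, 1/3] . pi = 0
  [2/15, 1/3, -2/3, 7/15] . pi = 0
  [1, 1, 1, 1] . pi = 1

Solving yields:
  pi_P = 123/1408
  pi_Q = 345/1408
  pi_R = 503/1408
  pi_S = 437/1408

Verification (pi * P):
  123/1408*1/15 + 345/1408*1/15 + 503/1408*1/15 + 437/1408*2/15 = 123/1408 = pi_P  (ok)
  123/1408*3/5 + 345/1408*4/15 + 503/1408*1/15 + 437/1408*1/3 = 345/1408 = pi_Q  (ok)
  123/1408*2/15 + 345/1408*1/3 + 503/1408*1/3 + 437/1408*7/15 = 503/1408 = pi_R  (ok)
  123/1408*1/5 + 345/1408*1/3 + 503/1408*8/15 + 437/1408*1/15 = 437/1408 = pi_S  (ok)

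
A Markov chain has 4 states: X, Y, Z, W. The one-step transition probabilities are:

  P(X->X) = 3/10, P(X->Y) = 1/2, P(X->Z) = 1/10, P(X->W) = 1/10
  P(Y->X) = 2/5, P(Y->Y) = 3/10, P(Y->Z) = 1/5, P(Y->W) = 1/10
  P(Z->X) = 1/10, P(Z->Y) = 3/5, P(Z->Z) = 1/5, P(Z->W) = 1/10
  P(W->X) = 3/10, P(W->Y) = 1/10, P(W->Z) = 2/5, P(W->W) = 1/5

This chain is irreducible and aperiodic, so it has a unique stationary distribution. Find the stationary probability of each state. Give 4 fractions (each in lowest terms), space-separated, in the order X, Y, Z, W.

Answer: 290/963 127/321 185/963 1/9

Derivation:
The stationary distribution satisfies pi = pi * P, i.e.:
  pi_X = 3/10*pi_X + 2/5*pi_Y + 1/10*pi_Z + 3/10*pi_W
  pi_Y = 1/2*pi_X + 3/10*pi_Y + 3/5*pi_Z + 1/10*pi_W
  pi_Z = 1/10*pi_X + 1/5*pi_Y + 1/5*pi_Z + 2/5*pi_W
  pi_W = 1/10*pi_X + 1/10*pi_Y + 1/10*pi_Z + 1/5*pi_W
with normalization: pi_X + pi_Y + pi_Z + pi_W = 1.

Using the first 3 balance equations plus normalization, the linear system A*pi = b is:
  [-7/10, 2/5, 1/10, 3/10] . pi = 0
  [1/2, -7/10, 3/5, 1/10] . pi = 0
  [1/10, 1/5, -4/5, 2/5] . pi = 0
  [1, 1, 1, 1] . pi = 1

Solving yields:
  pi_X = 290/963
  pi_Y = 127/321
  pi_Z = 185/963
  pi_W = 1/9

Verification (pi * P):
  290/963*3/10 + 127/321*2/5 + 185/963*1/10 + 1/9*3/10 = 290/963 = pi_X  (ok)
  290/963*1/2 + 127/321*3/10 + 185/963*3/5 + 1/9*1/10 = 127/321 = pi_Y  (ok)
  290/963*1/10 + 127/321*1/5 + 185/963*1/5 + 1/9*2/5 = 185/963 = pi_Z  (ok)
  290/963*1/10 + 127/321*1/10 + 185/963*1/10 + 1/9*1/5 = 1/9 = pi_W  (ok)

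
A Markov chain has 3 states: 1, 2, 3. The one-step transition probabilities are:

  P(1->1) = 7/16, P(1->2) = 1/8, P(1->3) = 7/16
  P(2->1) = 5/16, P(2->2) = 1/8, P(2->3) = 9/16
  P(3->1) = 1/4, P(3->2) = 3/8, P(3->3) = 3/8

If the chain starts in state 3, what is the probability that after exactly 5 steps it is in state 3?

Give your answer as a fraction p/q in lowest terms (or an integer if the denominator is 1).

Answer: 230285/524288

Derivation:
Computing P^5 by repeated multiplication:
P^1 =
  1: [7/16, 1/8, 7/16]
  2: [5/16, 1/8, 9/16]
  3: [1/4, 3/8, 3/8]
P^2 =
  1: [87/256, 15/64, 109/256]
  2: [81/256, 17/64, 107/256]
  3: [41/128, 7/32, 59/128]
P^3 =
  1: [1345/4096, 237/1024, 1803/4096]
  2: [1335/4096, 235/1024, 1821/4096]
  3: [663/2048, 123/512, 893/2048]
P^4 =
  1: [21367/65536, 3851/16384, 28765/65536]
  2: [21329/65536, 3869/16384, 28731/65536]
  3: [10673/32768, 1917/8192, 14427/32768]
P^5 =
  1: [341649/1048576, 61533/262144, 460795/1048576]
  2: [341607/1048576, 61499/262144, 460973/1048576]
  3: [170759/524288, 30811/131072, 230285/524288]

(P^5)[3 -> 3] = 230285/524288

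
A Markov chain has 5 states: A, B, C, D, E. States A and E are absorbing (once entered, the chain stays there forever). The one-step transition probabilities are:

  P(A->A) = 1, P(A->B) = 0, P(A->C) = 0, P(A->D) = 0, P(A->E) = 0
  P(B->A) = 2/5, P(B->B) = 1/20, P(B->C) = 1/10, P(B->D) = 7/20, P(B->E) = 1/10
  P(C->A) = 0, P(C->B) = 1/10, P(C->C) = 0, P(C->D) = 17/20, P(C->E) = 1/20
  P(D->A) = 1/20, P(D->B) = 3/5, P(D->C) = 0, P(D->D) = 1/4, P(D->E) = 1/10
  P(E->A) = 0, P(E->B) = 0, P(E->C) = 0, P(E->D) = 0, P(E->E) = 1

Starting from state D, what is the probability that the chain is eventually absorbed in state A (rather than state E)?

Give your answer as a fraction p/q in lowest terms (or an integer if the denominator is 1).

Let a_i = P(absorbed in A | start in state i).
Boundary conditions: a_A = 1, a_E = 0.
For each transient state i, a_i = sum_j P(i->j) * a_j:
  a_B = 2/5*a_A + 1/20*a_B + 1/10*a_C + 7/20*a_D + 1/10*a_E
  a_C = 0*a_A + 1/10*a_B + 0*a_C + 17/20*a_D + 1/20*a_E
  a_D = 1/20*a_A + 3/5*a_B + 0*a_C + 1/4*a_D + 1/10*a_E

Substituting a_A = 1 and a_E = 0, rearrange to (I - Q) a = r where r[i] = P(i -> A):
  [19/20, -1/10, -7/20] . (a_B, a_C, a_D) = 2/5
  [-1/10, 1, -17/20] . (a_B, a_C, a_D) = 0
  [-3/5, 0, 3/4] . (a_B, a_C, a_D) = 1/20

Solving yields:
  a_B = 429/592
  a_C = 2209/3552
  a_D = 287/444

Starting state is D, so the absorption probability is a_D = 287/444.

Answer: 287/444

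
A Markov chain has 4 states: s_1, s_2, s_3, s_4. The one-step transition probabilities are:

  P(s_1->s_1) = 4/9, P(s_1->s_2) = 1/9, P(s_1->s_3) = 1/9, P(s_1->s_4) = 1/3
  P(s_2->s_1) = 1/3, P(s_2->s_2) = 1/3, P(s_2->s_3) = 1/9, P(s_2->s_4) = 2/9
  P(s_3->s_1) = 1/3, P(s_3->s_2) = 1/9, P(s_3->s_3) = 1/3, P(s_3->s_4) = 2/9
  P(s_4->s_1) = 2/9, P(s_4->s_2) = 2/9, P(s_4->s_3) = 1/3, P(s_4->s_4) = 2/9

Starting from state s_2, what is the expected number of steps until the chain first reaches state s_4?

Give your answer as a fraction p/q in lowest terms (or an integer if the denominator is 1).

Let h_i = expected steps to first reach s_4 from state i.
Boundary: h_s_4 = 0.
First-step equations for the other states:
  h_s_1 = 1 + 4/9*h_s_1 + 1/9*h_s_2 + 1/9*h_s_3 + 1/3*h_s_4
  h_s_2 = 1 + 1/3*h_s_1 + 1/3*h_s_2 + 1/9*h_s_3 + 2/9*h_s_4
  h_s_3 = 1 + 1/3*h_s_1 + 1/9*h_s_2 + 1/3*h_s_3 + 2/9*h_s_4

Substituting h_s_4 = 0 and rearranging gives the linear system (I - Q) h = 1:
  [5/9, -1/9, -1/9] . (h_s_1, h_s_2, h_s_3) = 1
  [-1/3, 2/3, -1/9] . (h_s_1, h_s_2, h_s_3) = 1
  [-1/3, -1/9, 2/3] . (h_s_1, h_s_2, h_s_3) = 1

Solving yields:
  h_s_1 = 63/19
  h_s_2 = 72/19
  h_s_3 = 72/19

Starting state is s_2, so the expected hitting time is h_s_2 = 72/19.

Answer: 72/19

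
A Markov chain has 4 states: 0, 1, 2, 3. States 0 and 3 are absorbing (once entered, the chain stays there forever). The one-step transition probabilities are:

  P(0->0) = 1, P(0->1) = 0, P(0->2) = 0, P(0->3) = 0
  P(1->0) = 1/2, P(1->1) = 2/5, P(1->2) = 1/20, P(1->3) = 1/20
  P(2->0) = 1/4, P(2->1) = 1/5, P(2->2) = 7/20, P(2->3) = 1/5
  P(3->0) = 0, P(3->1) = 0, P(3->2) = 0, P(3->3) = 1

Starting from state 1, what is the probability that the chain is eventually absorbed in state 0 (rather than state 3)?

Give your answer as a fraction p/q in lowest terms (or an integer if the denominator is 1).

Answer: 135/152

Derivation:
Let a_i = P(absorbed in 0 | start in state i).
Boundary conditions: a_0 = 1, a_3 = 0.
For each transient state i, a_i = sum_j P(i->j) * a_j:
  a_1 = 1/2*a_0 + 2/5*a_1 + 1/20*a_2 + 1/20*a_3
  a_2 = 1/4*a_0 + 1/5*a_1 + 7/20*a_2 + 1/5*a_3

Substituting a_0 = 1 and a_3 = 0, rearrange to (I - Q) a = r where r[i] = P(i -> 0):
  [3/5, -1/20] . (a_1, a_2) = 1/2
  [-1/5, 13/20] . (a_1, a_2) = 1/4

Solving yields:
  a_1 = 135/152
  a_2 = 25/38

Starting state is 1, so the absorption probability is a_1 = 135/152.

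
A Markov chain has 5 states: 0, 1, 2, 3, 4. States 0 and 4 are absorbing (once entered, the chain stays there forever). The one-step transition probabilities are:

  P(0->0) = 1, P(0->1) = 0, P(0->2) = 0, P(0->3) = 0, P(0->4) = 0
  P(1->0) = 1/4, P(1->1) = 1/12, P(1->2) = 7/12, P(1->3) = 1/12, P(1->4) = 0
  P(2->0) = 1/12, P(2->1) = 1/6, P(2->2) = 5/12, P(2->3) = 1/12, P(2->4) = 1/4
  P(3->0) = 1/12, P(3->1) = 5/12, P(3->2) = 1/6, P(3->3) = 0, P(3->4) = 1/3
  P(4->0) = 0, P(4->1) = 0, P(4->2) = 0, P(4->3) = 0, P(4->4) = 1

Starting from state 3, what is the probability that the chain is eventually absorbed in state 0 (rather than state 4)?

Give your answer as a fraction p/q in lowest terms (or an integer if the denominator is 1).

Let a_i = P(absorbed in 0 | start in state i).
Boundary conditions: a_0 = 1, a_4 = 0.
For each transient state i, a_i = sum_j P(i->j) * a_j:
  a_1 = 1/4*a_0 + 1/12*a_1 + 7/12*a_2 + 1/12*a_3 + 0*a_4
  a_2 = 1/12*a_0 + 1/6*a_1 + 5/12*a_2 + 1/12*a_3 + 1/4*a_4
  a_3 = 1/12*a_0 + 5/12*a_1 + 1/6*a_2 + 0*a_3 + 1/3*a_4

Substituting a_0 = 1 and a_4 = 0, rearrange to (I - Q) a = r where r[i] = P(i -> 0):
  [11/12, -7/12, -1/12] . (a_1, a_2, a_3) = 1/4
  [-1/6, 7/12, -1/12] . (a_1, a_2, a_3) = 1/12
  [-5/12, -1/6, 1] . (a_1, a_2, a_3) = 1/12

Solving yields:
  a_1 = 173/330
  a_2 = 227/660
  a_3 = 79/220

Starting state is 3, so the absorption probability is a_3 = 79/220.

Answer: 79/220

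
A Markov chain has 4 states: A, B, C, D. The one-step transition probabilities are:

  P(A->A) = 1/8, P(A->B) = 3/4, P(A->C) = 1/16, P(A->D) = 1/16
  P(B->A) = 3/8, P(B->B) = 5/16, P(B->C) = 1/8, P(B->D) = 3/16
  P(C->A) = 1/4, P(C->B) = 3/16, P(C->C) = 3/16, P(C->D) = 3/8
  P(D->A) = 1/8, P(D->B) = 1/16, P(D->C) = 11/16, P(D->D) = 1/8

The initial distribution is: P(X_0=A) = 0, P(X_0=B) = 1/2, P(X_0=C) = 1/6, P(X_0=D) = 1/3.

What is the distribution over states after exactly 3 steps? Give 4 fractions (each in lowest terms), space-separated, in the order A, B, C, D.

Answer: 123/512 4021/12288 737/3072 789/4096

Derivation:
Propagating the distribution step by step (d_{t+1} = d_t * P):
d_0 = (A=0, B=1/2, C=1/6, D=1/3)
  d_1[A] = 0*1/8 + 1/2*3/8 + 1/6*1/4 + 1/3*1/8 = 13/48
  d_1[B] = 0*3/4 + 1/2*5/16 + 1/6*3/16 + 1/3*1/16 = 5/24
  d_1[C] = 0*1/16 + 1/2*1/8 + 1/6*3/16 + 1/3*11/16 = 31/96
  d_1[D] = 0*1/16 + 1/2*3/16 + 1/6*3/8 + 1/3*1/8 = 19/96
d_1 = (A=13/48, B=5/24, C=31/96, D=19/96)
  d_2[A] = 13/48*1/8 + 5/24*3/8 + 31/96*1/4 + 19/96*1/8 = 167/768
  d_2[B] = 13/48*3/4 + 5/24*5/16 + 31/96*3/16 + 19/96*1/16 = 131/384
  d_2[C] = 13/48*1/16 + 5/24*1/8 + 31/96*3/16 + 19/96*11/16 = 23/96
  d_2[D] = 13/48*1/16 + 5/24*3/16 + 31/96*3/8 + 19/96*1/8 = 155/768
d_2 = (A=167/768, B=131/384, C=23/96, D=155/768)
  d_3[A] = 167/768*1/8 + 131/384*3/8 + 23/96*1/4 + 155/768*1/8 = 123/512
  d_3[B] = 167/768*3/4 + 131/384*5/16 + 23/96*3/16 + 155/768*1/16 = 4021/12288
  d_3[C] = 167/768*1/16 + 131/384*1/8 + 23/96*3/16 + 155/768*11/16 = 737/3072
  d_3[D] = 167/768*1/16 + 131/384*3/16 + 23/96*3/8 + 155/768*1/8 = 789/4096
d_3 = (A=123/512, B=4021/12288, C=737/3072, D=789/4096)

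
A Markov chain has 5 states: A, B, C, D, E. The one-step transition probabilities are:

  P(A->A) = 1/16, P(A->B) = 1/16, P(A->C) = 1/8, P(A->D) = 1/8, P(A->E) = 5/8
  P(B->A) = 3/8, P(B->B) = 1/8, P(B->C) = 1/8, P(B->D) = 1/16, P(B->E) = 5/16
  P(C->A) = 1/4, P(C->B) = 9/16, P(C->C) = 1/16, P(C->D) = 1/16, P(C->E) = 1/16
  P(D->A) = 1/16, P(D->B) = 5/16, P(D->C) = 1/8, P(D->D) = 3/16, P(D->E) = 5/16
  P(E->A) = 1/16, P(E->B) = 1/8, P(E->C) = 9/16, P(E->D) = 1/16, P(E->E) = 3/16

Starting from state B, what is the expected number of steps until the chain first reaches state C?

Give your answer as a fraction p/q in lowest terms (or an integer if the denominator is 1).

Answer: 45856/12347

Derivation:
Let h_i = expected steps to first reach C from state i.
Boundary: h_C = 0.
First-step equations for the other states:
  h_A = 1 + 1/16*h_A + 1/16*h_B + 1/8*h_C + 1/8*h_D + 5/8*h_E
  h_B = 1 + 3/8*h_A + 1/8*h_B + 1/8*h_C + 1/16*h_D + 5/16*h_E
  h_D = 1 + 1/16*h_A + 5/16*h_B + 1/8*h_C + 3/16*h_D + 5/16*h_E
  h_E = 1 + 1/16*h_A + 1/8*h_B + 9/16*h_C + 1/16*h_D + 3/16*h_E

Substituting h_C = 0 and rearranging gives the linear system (I - Q) h = 1:
  [15/16, -1/16, -1/8, -5/8] . (h_A, h_B, h_D, h_E) = 1
  [-3/8, 7/8, -1/16, -5/16] . (h_A, h_B, h_D, h_E) = 1
  [-1/16, -5/16, 13/16, -5/16] . (h_A, h_B, h_D, h_E) = 1
  [-1/16, -1/8, -1/16, 13/16] . (h_A, h_B, h_D, h_E) = 1

Solving yields:
  h_A = 41936/12347
  h_B = 45856/12347
  h_D = 47256/12347
  h_E = 29112/12347

Starting state is B, so the expected hitting time is h_B = 45856/12347.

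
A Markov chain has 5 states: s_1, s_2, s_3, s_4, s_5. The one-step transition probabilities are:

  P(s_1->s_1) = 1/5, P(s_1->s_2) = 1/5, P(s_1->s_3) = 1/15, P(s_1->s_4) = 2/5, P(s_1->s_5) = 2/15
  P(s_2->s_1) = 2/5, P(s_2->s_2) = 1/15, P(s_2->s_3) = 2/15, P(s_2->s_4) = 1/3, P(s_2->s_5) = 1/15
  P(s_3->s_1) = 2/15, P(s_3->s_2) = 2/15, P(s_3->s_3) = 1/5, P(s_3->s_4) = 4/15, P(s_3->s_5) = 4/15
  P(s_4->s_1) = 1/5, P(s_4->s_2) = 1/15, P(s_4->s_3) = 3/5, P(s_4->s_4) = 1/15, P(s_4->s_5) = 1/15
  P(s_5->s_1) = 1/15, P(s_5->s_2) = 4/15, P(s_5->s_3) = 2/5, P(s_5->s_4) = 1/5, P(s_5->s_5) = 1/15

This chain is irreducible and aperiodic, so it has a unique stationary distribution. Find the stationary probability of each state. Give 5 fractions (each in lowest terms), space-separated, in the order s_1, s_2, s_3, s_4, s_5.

The stationary distribution satisfies pi = pi * P, i.e.:
  pi_s_1 = 1/5*pi_s_1 + 2/5*pi_s_2 + 2/15*pi_s_3 + 1/5*pi_s_4 + 1/15*pi_s_5
  pi_s_2 = 1/5*pi_s_1 + 1/15*pi_s_2 + 2/15*pi_s_3 + 1/15*pi_s_4 + 4/15*pi_s_5
  pi_s_3 = 1/15*pi_s_1 + 2/15*pi_s_2 + 1/5*pi_s_3 + 3/5*pi_s_4 + 2/5*pi_s_5
  pi_s_4 = 2/5*pi_s_1 + 1/3*pi_s_2 + 4/15*pi_s_3 + 1/15*pi_s_4 + 1/5*pi_s_5
  pi_s_5 = 2/15*pi_s_1 + 1/15*pi_s_2 + 4/15*pi_s_3 + 1/15*pi_s_4 + 1/15*pi_s_5
with normalization: pi_s_1 + pi_s_2 + pi_s_3 + pi_s_4 + pi_s_5 = 1.

Using the first 4 balance equations plus normalization, the linear system A*pi = b is:
  [-4/5, 2/5, 2/15, 1/5, 1/15] . pi = 0
  [1/5, -14/15, 2/15, 1/15, 4/15] . pi = 0
  [1/15, 2/15, -4/5, 3/5, 2/5] . pi = 0
  [2/5, 1/3, 4/15, -14/15, 1/5] . pi = 0
  [1, 1, 1, 1, 1] . pi = 1

Solving yields:
  pi_s_1 = 6809/35818
  pi_s_2 = 4973/35818
  pi_s_3 = 5198/17909
  pi_s_4 = 8719/35818
  pi_s_5 = 4921/35818

Verification (pi * P):
  6809/35818*1/5 + 4973/35818*2/5 + 5198/17909*2/15 + 8719/35818*1/5 + 4921/35818*1/15 = 6809/35818 = pi_s_1  (ok)
  6809/35818*1/5 + 4973/35818*1/15 + 5198/17909*2/15 + 8719/35818*1/15 + 4921/35818*4/15 = 4973/35818 = pi_s_2  (ok)
  6809/35818*1/15 + 4973/35818*2/15 + 5198/17909*1/5 + 8719/35818*3/5 + 4921/35818*2/5 = 5198/17909 = pi_s_3  (ok)
  6809/35818*2/5 + 4973/35818*1/3 + 5198/17909*4/15 + 8719/35818*1/15 + 4921/35818*1/5 = 8719/35818 = pi_s_4  (ok)
  6809/35818*2/15 + 4973/35818*1/15 + 5198/17909*4/15 + 8719/35818*1/15 + 4921/35818*1/15 = 4921/35818 = pi_s_5  (ok)

Answer: 6809/35818 4973/35818 5198/17909 8719/35818 4921/35818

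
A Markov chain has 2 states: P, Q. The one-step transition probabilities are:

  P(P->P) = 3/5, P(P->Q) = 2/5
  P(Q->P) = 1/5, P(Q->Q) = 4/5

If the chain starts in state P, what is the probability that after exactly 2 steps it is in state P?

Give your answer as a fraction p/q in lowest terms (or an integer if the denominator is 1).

Answer: 11/25

Derivation:
Computing P^2 by repeated multiplication:
P^1 =
  P: [3/5, 2/5]
  Q: [1/5, 4/5]
P^2 =
  P: [11/25, 14/25]
  Q: [7/25, 18/25]

(P^2)[P -> P] = 11/25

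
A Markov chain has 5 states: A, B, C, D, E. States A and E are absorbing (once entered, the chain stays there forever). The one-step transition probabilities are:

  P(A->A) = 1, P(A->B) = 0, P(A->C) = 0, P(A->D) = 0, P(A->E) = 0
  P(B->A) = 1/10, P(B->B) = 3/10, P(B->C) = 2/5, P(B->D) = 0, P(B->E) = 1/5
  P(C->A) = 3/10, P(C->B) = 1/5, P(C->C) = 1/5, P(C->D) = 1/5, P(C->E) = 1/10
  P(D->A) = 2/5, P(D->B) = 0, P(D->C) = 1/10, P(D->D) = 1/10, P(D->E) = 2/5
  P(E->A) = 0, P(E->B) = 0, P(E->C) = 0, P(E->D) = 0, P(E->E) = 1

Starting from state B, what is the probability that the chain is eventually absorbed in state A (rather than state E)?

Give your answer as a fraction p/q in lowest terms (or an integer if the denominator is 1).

Answer: 105/209

Derivation:
Let a_i = P(absorbed in A | start in state i).
Boundary conditions: a_A = 1, a_E = 0.
For each transient state i, a_i = sum_j P(i->j) * a_j:
  a_B = 1/10*a_A + 3/10*a_B + 2/5*a_C + 0*a_D + 1/5*a_E
  a_C = 3/10*a_A + 1/5*a_B + 1/5*a_C + 1/5*a_D + 1/10*a_E
  a_D = 2/5*a_A + 0*a_B + 1/10*a_C + 1/10*a_D + 2/5*a_E

Substituting a_A = 1 and a_E = 0, rearrange to (I - Q) a = r where r[i] = P(i -> A):
  [7/10, -2/5, 0] . (a_B, a_C, a_D) = 1/10
  [-1/5, 4/5, -1/5] . (a_B, a_C, a_D) = 3/10
  [0, -1/10, 9/10] . (a_B, a_C, a_D) = 2/5

Solving yields:
  a_B = 105/209
  a_C = 263/418
  a_D = 215/418

Starting state is B, so the absorption probability is a_B = 105/209.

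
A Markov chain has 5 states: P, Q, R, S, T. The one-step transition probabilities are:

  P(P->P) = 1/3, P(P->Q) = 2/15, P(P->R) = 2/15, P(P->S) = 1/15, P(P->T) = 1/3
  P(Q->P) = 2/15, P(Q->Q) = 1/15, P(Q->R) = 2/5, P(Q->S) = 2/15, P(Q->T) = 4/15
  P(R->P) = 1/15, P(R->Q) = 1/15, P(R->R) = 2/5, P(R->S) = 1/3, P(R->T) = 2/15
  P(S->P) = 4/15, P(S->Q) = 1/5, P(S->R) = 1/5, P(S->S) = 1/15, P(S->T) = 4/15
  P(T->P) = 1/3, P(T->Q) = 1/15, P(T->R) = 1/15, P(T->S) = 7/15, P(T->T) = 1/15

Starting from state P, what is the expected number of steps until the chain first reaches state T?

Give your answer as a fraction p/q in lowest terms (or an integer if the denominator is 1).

Let h_i = expected steps to first reach T from state i.
Boundary: h_T = 0.
First-step equations for the other states:
  h_P = 1 + 1/3*h_P + 2/15*h_Q + 2/15*h_R + 1/15*h_S + 1/3*h_T
  h_Q = 1 + 2/15*h_P + 1/15*h_Q + 2/5*h_R + 2/15*h_S + 4/15*h_T
  h_R = 1 + 1/15*h_P + 1/15*h_Q + 2/5*h_R + 1/3*h_S + 2/15*h_T
  h_S = 1 + 4/15*h_P + 1/5*h_Q + 1/5*h_R + 1/15*h_S + 4/15*h_T

Substituting h_T = 0 and rearranging gives the linear system (I - Q) h = 1:
  [2/3, -2/15, -2/15, -1/15] . (h_P, h_Q, h_R, h_S) = 1
  [-2/15, 14/15, -2/5, -2/15] . (h_P, h_Q, h_R, h_S) = 1
  [-1/15, -1/15, 3/5, -1/3] . (h_P, h_Q, h_R, h_S) = 1
  [-4/15, -1/5, -1/5, 14/15] . (h_P, h_Q, h_R, h_S) = 1

Solving yields:
  h_P = 3915/1052
  h_Q = 8943/2104
  h_R = 10137/2104
  h_S = 2145/526

Starting state is P, so the expected hitting time is h_P = 3915/1052.

Answer: 3915/1052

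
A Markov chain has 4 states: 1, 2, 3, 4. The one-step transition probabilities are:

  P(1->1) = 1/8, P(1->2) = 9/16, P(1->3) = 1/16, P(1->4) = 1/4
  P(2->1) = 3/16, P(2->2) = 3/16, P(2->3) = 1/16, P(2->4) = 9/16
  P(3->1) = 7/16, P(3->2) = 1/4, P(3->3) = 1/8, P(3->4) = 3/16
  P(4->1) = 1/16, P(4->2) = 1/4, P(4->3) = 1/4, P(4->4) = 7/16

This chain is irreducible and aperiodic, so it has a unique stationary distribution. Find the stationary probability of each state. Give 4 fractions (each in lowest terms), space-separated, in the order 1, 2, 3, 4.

The stationary distribution satisfies pi = pi * P, i.e.:
  pi_1 = 1/8*pi_1 + 3/16*pi_2 + 7/16*pi_3 + 1/16*pi_4
  pi_2 = 9/16*pi_1 + 3/16*pi_2 + 1/4*pi_3 + 1/4*pi_4
  pi_3 = 1/16*pi_1 + 1/16*pi_2 + 1/8*pi_3 + 1/4*pi_4
  pi_4 = 1/4*pi_1 + 9/16*pi_2 + 3/16*pi_3 + 7/16*pi_4
with normalization: pi_1 + pi_2 + pi_3 + pi_4 = 1.

Using the first 3 balance equations plus normalization, the linear system A*pi = b is:
  [-7/8, 3/16, 7/16, 1/16] . pi = 0
  [9/16, -13/16, 1/4, 1/4] . pi = 0
  [1/16, 1/16, -7/8, 1/4] . pi = 0
  [1, 1, 1, 1] . pi = 1

Solving yields:
  pi_1 = 131/801
  pi_2 = 227/801
  pi_3 = 355/2403
  pi_4 = 974/2403

Verification (pi * P):
  131/801*1/8 + 227/801*3/16 + 355/2403*7/16 + 974/2403*1/16 = 131/801 = pi_1  (ok)
  131/801*9/16 + 227/801*3/16 + 355/2403*1/4 + 974/2403*1/4 = 227/801 = pi_2  (ok)
  131/801*1/16 + 227/801*1/16 + 355/2403*1/8 + 974/2403*1/4 = 355/2403 = pi_3  (ok)
  131/801*1/4 + 227/801*9/16 + 355/2403*3/16 + 974/2403*7/16 = 974/2403 = pi_4  (ok)

Answer: 131/801 227/801 355/2403 974/2403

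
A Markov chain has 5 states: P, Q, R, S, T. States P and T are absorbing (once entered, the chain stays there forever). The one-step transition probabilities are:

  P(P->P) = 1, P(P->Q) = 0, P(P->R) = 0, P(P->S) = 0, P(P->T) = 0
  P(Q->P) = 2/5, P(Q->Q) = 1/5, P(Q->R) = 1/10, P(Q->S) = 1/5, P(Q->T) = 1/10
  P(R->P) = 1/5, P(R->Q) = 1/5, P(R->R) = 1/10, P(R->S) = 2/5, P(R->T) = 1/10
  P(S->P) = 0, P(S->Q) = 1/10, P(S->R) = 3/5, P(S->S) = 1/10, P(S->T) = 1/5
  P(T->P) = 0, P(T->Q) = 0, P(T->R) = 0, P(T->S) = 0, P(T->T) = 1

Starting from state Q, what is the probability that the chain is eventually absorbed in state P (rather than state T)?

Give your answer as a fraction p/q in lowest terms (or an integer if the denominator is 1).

Let a_i = P(absorbed in P | start in state i).
Boundary conditions: a_P = 1, a_T = 0.
For each transient state i, a_i = sum_j P(i->j) * a_j:
  a_Q = 2/5*a_P + 1/5*a_Q + 1/10*a_R + 1/5*a_S + 1/10*a_T
  a_R = 1/5*a_P + 1/5*a_Q + 1/10*a_R + 2/5*a_S + 1/10*a_T
  a_S = 0*a_P + 1/10*a_Q + 3/5*a_R + 1/10*a_S + 1/5*a_T

Substituting a_P = 1 and a_T = 0, rearrange to (I - Q) a = r where r[i] = P(i -> P):
  [4/5, -1/10, -1/5] . (a_Q, a_R, a_S) = 2/5
  [-1/5, 9/10, -2/5] . (a_Q, a_R, a_S) = 1/5
  [-1/10, -3/5, 9/10] . (a_Q, a_R, a_S) = 0

Solving yields:
  a_Q = 135/196
  a_R = 57/98
  a_S = 13/28

Starting state is Q, so the absorption probability is a_Q = 135/196.

Answer: 135/196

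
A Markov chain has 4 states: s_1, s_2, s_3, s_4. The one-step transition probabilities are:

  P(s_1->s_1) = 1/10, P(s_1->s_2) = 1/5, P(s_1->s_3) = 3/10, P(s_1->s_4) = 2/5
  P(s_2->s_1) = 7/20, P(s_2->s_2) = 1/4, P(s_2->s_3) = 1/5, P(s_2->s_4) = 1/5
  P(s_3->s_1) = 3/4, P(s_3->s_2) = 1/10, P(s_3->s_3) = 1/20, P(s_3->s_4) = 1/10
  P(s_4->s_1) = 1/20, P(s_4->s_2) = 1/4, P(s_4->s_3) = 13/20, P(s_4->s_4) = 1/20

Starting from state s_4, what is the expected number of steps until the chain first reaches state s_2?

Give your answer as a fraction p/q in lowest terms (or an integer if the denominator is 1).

Answer: 3530/649

Derivation:
Let h_i = expected steps to first reach s_2 from state i.
Boundary: h_s_2 = 0.
First-step equations for the other states:
  h_s_1 = 1 + 1/10*h_s_1 + 1/5*h_s_2 + 3/10*h_s_3 + 2/5*h_s_4
  h_s_3 = 1 + 3/4*h_s_1 + 1/10*h_s_2 + 1/20*h_s_3 + 1/10*h_s_4
  h_s_4 = 1 + 1/20*h_s_1 + 1/4*h_s_2 + 13/20*h_s_3 + 1/20*h_s_4

Substituting h_s_2 = 0 and rearranging gives the linear system (I - Q) h = 1:
  [9/10, -3/10, -2/5] . (h_s_1, h_s_3, h_s_4) = 1
  [-3/4, 19/20, -1/10] . (h_s_1, h_s_3, h_s_4) = 1
  [-1/20, -13/20, 19/20] . (h_s_1, h_s_3, h_s_4) = 1

Solving yields:
  h_s_1 = 3585/649
  h_s_3 = 3885/649
  h_s_4 = 3530/649

Starting state is s_4, so the expected hitting time is h_s_4 = 3530/649.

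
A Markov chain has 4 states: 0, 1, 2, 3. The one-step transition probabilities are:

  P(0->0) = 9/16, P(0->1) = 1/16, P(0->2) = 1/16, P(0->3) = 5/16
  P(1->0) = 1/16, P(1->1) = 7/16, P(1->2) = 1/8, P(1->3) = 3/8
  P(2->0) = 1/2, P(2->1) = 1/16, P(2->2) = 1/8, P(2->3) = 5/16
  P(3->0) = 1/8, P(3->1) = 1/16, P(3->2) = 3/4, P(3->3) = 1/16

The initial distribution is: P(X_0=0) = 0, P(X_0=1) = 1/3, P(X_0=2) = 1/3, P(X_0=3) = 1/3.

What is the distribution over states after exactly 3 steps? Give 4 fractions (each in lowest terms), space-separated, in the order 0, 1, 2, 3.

Answer: 1121/3072 115/1024 1643/6144 523/2048

Derivation:
Propagating the distribution step by step (d_{t+1} = d_t * P):
d_0 = (0=0, 1=1/3, 2=1/3, 3=1/3)
  d_1[0] = 0*9/16 + 1/3*1/16 + 1/3*1/2 + 1/3*1/8 = 11/48
  d_1[1] = 0*1/16 + 1/3*7/16 + 1/3*1/16 + 1/3*1/16 = 3/16
  d_1[2] = 0*1/16 + 1/3*1/8 + 1/3*1/8 + 1/3*3/4 = 1/3
  d_1[3] = 0*5/16 + 1/3*3/8 + 1/3*5/16 + 1/3*1/16 = 1/4
d_1 = (0=11/48, 1=3/16, 2=1/3, 3=1/4)
  d_2[0] = 11/48*9/16 + 3/16*1/16 + 1/3*1/2 + 1/4*1/8 = 65/192
  d_2[1] = 11/48*1/16 + 3/16*7/16 + 1/3*1/16 + 1/4*1/16 = 17/128
  d_2[2] = 11/48*1/16 + 3/16*1/8 + 1/3*1/8 + 1/4*3/4 = 205/768
  d_2[3] = 11/48*5/16 + 3/16*3/8 + 1/3*5/16 + 1/4*1/16 = 67/256
d_2 = (0=65/192, 1=17/128, 2=205/768, 3=67/256)
  d_3[0] = 65/192*9/16 + 17/128*1/16 + 205/768*1/2 + 67/256*1/8 = 1121/3072
  d_3[1] = 65/192*1/16 + 17/128*7/16 + 205/768*1/16 + 67/256*1/16 = 115/1024
  d_3[2] = 65/192*1/16 + 17/128*1/8 + 205/768*1/8 + 67/256*3/4 = 1643/6144
  d_3[3] = 65/192*5/16 + 17/128*3/8 + 205/768*5/16 + 67/256*1/16 = 523/2048
d_3 = (0=1121/3072, 1=115/1024, 2=1643/6144, 3=523/2048)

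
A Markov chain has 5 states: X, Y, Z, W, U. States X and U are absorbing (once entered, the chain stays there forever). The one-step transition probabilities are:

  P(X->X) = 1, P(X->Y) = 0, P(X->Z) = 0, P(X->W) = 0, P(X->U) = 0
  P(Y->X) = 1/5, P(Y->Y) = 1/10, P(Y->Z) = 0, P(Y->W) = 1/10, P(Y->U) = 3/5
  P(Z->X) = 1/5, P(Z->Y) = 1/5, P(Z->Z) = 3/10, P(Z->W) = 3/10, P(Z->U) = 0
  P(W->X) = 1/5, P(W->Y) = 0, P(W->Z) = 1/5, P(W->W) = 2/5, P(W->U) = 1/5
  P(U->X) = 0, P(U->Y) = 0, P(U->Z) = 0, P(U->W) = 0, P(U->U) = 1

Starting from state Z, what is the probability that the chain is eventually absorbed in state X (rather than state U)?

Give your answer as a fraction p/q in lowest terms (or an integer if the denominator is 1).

Answer: 19/32

Derivation:
Let a_i = P(absorbed in X | start in state i).
Boundary conditions: a_X = 1, a_U = 0.
For each transient state i, a_i = sum_j P(i->j) * a_j:
  a_Y = 1/5*a_X + 1/10*a_Y + 0*a_Z + 1/10*a_W + 3/5*a_U
  a_Z = 1/5*a_X + 1/5*a_Y + 3/10*a_Z + 3/10*a_W + 0*a_U
  a_W = 1/5*a_X + 0*a_Y + 1/5*a_Z + 2/5*a_W + 1/5*a_U

Substituting a_X = 1 and a_U = 0, rearrange to (I - Q) a = r where r[i] = P(i -> X):
  [9/10, 0, -1/10] . (a_Y, a_Z, a_W) = 1/5
  [-1/5, 7/10, -3/10] . (a_Y, a_Z, a_W) = 1/5
  [0, -1/5, 3/5] . (a_Y, a_Z, a_W) = 1/5

Solving yields:
  a_Y = 9/32
  a_Z = 19/32
  a_W = 17/32

Starting state is Z, so the absorption probability is a_Z = 19/32.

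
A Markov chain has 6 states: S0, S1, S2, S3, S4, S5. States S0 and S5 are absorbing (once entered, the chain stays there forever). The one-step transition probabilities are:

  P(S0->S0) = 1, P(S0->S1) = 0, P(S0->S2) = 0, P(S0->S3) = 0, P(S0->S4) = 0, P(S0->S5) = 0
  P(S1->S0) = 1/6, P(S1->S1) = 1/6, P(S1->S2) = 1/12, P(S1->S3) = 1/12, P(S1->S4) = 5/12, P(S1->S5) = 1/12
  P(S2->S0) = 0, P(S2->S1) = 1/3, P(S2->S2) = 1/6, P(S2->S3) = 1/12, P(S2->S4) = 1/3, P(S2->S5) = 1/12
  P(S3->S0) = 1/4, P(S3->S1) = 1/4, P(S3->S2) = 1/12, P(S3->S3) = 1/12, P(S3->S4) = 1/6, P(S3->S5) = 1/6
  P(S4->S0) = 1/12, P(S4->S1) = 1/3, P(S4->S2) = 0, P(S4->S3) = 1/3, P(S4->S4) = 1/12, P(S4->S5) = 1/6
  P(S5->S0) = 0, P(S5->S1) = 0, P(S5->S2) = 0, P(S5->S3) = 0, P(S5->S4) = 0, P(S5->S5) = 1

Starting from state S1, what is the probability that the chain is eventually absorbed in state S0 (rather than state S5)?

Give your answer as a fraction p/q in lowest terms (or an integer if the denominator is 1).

Let a_i = P(absorbed in S0 | start in state i).
Boundary conditions: a_S0 = 1, a_S5 = 0.
For each transient state i, a_i = sum_j P(i->j) * a_j:
  a_S1 = 1/6*a_S0 + 1/6*a_S1 + 1/12*a_S2 + 1/12*a_S3 + 5/12*a_S4 + 1/12*a_S5
  a_S2 = 0*a_S0 + 1/3*a_S1 + 1/6*a_S2 + 1/12*a_S3 + 1/3*a_S4 + 1/12*a_S5
  a_S3 = 1/4*a_S0 + 1/4*a_S1 + 1/12*a_S2 + 1/12*a_S3 + 1/6*a_S4 + 1/6*a_S5
  a_S4 = 1/12*a_S0 + 1/3*a_S1 + 0*a_S2 + 1/3*a_S3 + 1/12*a_S4 + 1/6*a_S5

Substituting a_S0 = 1 and a_S5 = 0, rearrange to (I - Q) a = r where r[i] = P(i -> S0):
  [5/6, -1/12, -1/12, -5/12] . (a_S1, a_S2, a_S3, a_S4) = 1/6
  [-1/3, 5/6, -1/12, -1/3] . (a_S1, a_S2, a_S3, a_S4) = 0
  [-1/4, -1/12, 11/12, -1/6] . (a_S1, a_S2, a_S3, a_S4) = 1/4
  [-1/3, 0, -1/3, 11/12] . (a_S1, a_S2, a_S3, a_S4) = 1/12

Solving yields:
  a_S1 = 3832/6983
  a_S2 = 3295/6983
  a_S3 = 3874/6983
  a_S4 = 3437/6983

Starting state is S1, so the absorption probability is a_S1 = 3832/6983.

Answer: 3832/6983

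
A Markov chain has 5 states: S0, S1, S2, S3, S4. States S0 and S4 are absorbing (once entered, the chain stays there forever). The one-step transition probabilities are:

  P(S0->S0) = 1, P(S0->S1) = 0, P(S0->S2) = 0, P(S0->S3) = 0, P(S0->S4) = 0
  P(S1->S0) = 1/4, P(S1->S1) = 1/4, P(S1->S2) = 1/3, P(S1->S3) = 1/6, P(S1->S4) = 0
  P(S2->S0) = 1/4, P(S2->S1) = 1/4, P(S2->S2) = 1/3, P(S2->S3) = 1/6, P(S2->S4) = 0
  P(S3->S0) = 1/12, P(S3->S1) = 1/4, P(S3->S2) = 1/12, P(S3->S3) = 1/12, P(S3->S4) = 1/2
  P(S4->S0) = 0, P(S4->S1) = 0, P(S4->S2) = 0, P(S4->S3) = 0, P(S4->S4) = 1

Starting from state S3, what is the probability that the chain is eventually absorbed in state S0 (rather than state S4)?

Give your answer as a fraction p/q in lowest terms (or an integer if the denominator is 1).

Answer: 17/47

Derivation:
Let a_i = P(absorbed in S0 | start in state i).
Boundary conditions: a_S0 = 1, a_S4 = 0.
For each transient state i, a_i = sum_j P(i->j) * a_j:
  a_S1 = 1/4*a_S0 + 1/4*a_S1 + 1/3*a_S2 + 1/6*a_S3 + 0*a_S4
  a_S2 = 1/4*a_S0 + 1/4*a_S1 + 1/3*a_S2 + 1/6*a_S3 + 0*a_S4
  a_S3 = 1/12*a_S0 + 1/4*a_S1 + 1/12*a_S2 + 1/12*a_S3 + 1/2*a_S4

Substituting a_S0 = 1 and a_S4 = 0, rearrange to (I - Q) a = r where r[i] = P(i -> S0):
  [3/4, -1/3, -1/6] . (a_S1, a_S2, a_S3) = 1/4
  [-1/4, 2/3, -1/6] . (a_S1, a_S2, a_S3) = 1/4
  [-1/4, -1/12, 11/12] . (a_S1, a_S2, a_S3) = 1/12

Solving yields:
  a_S1 = 35/47
  a_S2 = 35/47
  a_S3 = 17/47

Starting state is S3, so the absorption probability is a_S3 = 17/47.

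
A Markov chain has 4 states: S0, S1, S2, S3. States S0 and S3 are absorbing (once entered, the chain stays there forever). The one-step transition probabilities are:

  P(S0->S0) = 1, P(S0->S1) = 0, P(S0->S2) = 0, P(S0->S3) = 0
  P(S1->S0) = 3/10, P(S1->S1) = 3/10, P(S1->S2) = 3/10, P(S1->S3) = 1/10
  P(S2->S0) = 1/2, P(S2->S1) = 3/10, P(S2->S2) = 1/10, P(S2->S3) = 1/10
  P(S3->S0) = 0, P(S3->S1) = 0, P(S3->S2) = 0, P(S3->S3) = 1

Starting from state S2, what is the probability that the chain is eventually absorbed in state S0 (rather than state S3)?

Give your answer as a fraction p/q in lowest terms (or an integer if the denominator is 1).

Answer: 22/27

Derivation:
Let a_i = P(absorbed in S0 | start in state i).
Boundary conditions: a_S0 = 1, a_S3 = 0.
For each transient state i, a_i = sum_j P(i->j) * a_j:
  a_S1 = 3/10*a_S0 + 3/10*a_S1 + 3/10*a_S2 + 1/10*a_S3
  a_S2 = 1/2*a_S0 + 3/10*a_S1 + 1/10*a_S2 + 1/10*a_S3

Substituting a_S0 = 1 and a_S3 = 0, rearrange to (I - Q) a = r where r[i] = P(i -> S0):
  [7/10, -3/10] . (a_S1, a_S2) = 3/10
  [-3/10, 9/10] . (a_S1, a_S2) = 1/2

Solving yields:
  a_S1 = 7/9
  a_S2 = 22/27

Starting state is S2, so the absorption probability is a_S2 = 22/27.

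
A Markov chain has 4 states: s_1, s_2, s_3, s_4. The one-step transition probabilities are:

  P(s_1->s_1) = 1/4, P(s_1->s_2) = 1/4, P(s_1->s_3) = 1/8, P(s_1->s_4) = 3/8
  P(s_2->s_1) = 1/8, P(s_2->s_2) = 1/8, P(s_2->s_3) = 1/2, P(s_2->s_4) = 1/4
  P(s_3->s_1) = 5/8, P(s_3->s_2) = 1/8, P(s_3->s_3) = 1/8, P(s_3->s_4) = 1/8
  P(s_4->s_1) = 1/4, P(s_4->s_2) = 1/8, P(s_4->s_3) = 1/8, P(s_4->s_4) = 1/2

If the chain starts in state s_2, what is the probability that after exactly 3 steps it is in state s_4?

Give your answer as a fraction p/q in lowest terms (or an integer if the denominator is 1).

Answer: 89/256

Derivation:
Computing P^3 by repeated multiplication:
P^1 =
  s_1: [1/4, 1/4, 1/8, 3/8]
  s_2: [1/8, 1/8, 1/2, 1/4]
  s_3: [5/8, 1/8, 1/8, 1/8]
  s_4: [1/4, 1/8, 1/8, 1/2]
P^2 =
  s_1: [17/64, 5/32, 7/32, 23/64]
  s_2: [27/64, 9/64, 11/64, 17/64]
  s_3: [9/32, 13/64, 11/64, 11/32]
  s_4: [9/32, 5/32, 11/64, 25/64]
P^3 =
  s_1: [5/16, 81/512, 47/256, 177/512]
  s_2: [19/64, 91/512, 91/512, 89/256]
  s_3: [37/128, 41/256, 103/512, 179/512]
  s_4: [151/512, 41/256, 47/256, 185/512]

(P^3)[s_2 -> s_4] = 89/256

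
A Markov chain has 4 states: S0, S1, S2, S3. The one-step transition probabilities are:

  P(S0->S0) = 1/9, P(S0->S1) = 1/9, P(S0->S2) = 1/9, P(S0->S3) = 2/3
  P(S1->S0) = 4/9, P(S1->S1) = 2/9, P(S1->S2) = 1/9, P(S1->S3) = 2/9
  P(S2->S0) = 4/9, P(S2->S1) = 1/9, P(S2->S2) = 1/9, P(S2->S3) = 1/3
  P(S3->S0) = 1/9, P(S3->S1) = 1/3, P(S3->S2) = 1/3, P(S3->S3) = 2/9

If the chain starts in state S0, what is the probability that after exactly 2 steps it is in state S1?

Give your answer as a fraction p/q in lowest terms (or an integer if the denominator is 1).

Computing P^2 by repeated multiplication:
P^1 =
  S0: [1/9, 1/9, 1/9, 2/3]
  S1: [4/9, 2/9, 1/9, 2/9]
  S2: [4/9, 1/9, 1/9, 1/3]
  S3: [1/9, 1/3, 1/3, 2/9]
P^2 =
  S0: [5/27, 22/81, 7/27, 23/81]
  S1: [2/9, 5/27, 13/81, 35/81]
  S2: [5/27, 16/81, 5/27, 35/81]
  S3: [1/3, 16/81, 13/81, 25/81]

(P^2)[S0 -> S1] = 22/81

Answer: 22/81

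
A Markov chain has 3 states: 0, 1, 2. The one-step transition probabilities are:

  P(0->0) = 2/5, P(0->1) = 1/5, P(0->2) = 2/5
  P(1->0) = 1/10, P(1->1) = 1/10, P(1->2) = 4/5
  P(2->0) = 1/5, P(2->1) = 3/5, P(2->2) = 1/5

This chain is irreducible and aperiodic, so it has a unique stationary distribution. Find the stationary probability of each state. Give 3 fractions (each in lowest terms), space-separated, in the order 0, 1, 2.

Answer: 6/29 10/29 13/29

Derivation:
The stationary distribution satisfies pi = pi * P, i.e.:
  pi_0 = 2/5*pi_0 + 1/10*pi_1 + 1/5*pi_2
  pi_1 = 1/5*pi_0 + 1/10*pi_1 + 3/5*pi_2
  pi_2 = 2/5*pi_0 + 4/5*pi_1 + 1/5*pi_2
with normalization: pi_0 + pi_1 + pi_2 = 1.

Using the first 2 balance equations plus normalization, the linear system A*pi = b is:
  [-3/5, 1/10, 1/5] . pi = 0
  [1/5, -9/10, 3/5] . pi = 0
  [1, 1, 1] . pi = 1

Solving yields:
  pi_0 = 6/29
  pi_1 = 10/29
  pi_2 = 13/29

Verification (pi * P):
  6/29*2/5 + 10/29*1/10 + 13/29*1/5 = 6/29 = pi_0  (ok)
  6/29*1/5 + 10/29*1/10 + 13/29*3/5 = 10/29 = pi_1  (ok)
  6/29*2/5 + 10/29*4/5 + 13/29*1/5 = 13/29 = pi_2  (ok)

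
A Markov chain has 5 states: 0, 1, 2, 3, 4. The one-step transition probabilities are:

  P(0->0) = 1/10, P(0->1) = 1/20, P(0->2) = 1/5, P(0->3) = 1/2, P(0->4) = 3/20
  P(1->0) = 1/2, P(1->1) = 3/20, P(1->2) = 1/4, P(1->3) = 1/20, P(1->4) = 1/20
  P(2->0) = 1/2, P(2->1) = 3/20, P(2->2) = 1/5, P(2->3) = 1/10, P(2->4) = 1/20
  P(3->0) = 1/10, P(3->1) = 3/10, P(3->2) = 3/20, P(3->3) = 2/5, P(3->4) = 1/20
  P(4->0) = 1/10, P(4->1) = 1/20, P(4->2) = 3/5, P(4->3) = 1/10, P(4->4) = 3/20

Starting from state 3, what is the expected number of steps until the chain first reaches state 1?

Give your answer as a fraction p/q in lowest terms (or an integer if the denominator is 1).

Let h_i = expected steps to first reach 1 from state i.
Boundary: h_1 = 0.
First-step equations for the other states:
  h_0 = 1 + 1/10*h_0 + 1/20*h_1 + 1/5*h_2 + 1/2*h_3 + 3/20*h_4
  h_2 = 1 + 1/2*h_0 + 3/20*h_1 + 1/5*h_2 + 1/10*h_3 + 1/20*h_4
  h_3 = 1 + 1/10*h_0 + 3/10*h_1 + 3/20*h_2 + 2/5*h_3 + 1/20*h_4
  h_4 = 1 + 1/10*h_0 + 1/20*h_1 + 3/5*h_2 + 1/10*h_3 + 3/20*h_4

Substituting h_1 = 0 and rearranging gives the linear system (I - Q) h = 1:
  [9/10, -1/5, -1/2, -3/20] . (h_0, h_2, h_3, h_4) = 1
  [-1/2, 4/5, -1/10, -1/20] . (h_0, h_2, h_3, h_4) = 1
  [-1/10, -3/20, 3/5, -1/20] . (h_0, h_2, h_3, h_4) = 1
  [-1/10, -3/5, -1/10, 17/20] . (h_0, h_2, h_3, h_4) = 1

Solving yields:
  h_0 = 10700/1681
  h_2 = 10540/1681
  h_3 = 8190/1681
  h_4 = 11640/1681

Starting state is 3, so the expected hitting time is h_3 = 8190/1681.

Answer: 8190/1681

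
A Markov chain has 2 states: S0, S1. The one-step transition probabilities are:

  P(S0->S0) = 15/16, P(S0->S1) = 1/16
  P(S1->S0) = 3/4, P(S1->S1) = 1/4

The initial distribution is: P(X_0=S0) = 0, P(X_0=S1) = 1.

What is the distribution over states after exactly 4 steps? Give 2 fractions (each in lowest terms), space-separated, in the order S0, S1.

Propagating the distribution step by step (d_{t+1} = d_t * P):
d_0 = (S0=0, S1=1)
  d_1[S0] = 0*15/16 + 1*3/4 = 3/4
  d_1[S1] = 0*1/16 + 1*1/4 = 1/4
d_1 = (S0=3/4, S1=1/4)
  d_2[S0] = 3/4*15/16 + 1/4*3/4 = 57/64
  d_2[S1] = 3/4*1/16 + 1/4*1/4 = 7/64
d_2 = (S0=57/64, S1=7/64)
  d_3[S0] = 57/64*15/16 + 7/64*3/4 = 939/1024
  d_3[S1] = 57/64*1/16 + 7/64*1/4 = 85/1024
d_3 = (S0=939/1024, S1=85/1024)
  d_4[S0] = 939/1024*15/16 + 85/1024*3/4 = 15105/16384
  d_4[S1] = 939/1024*1/16 + 85/1024*1/4 = 1279/16384
d_4 = (S0=15105/16384, S1=1279/16384)

Answer: 15105/16384 1279/16384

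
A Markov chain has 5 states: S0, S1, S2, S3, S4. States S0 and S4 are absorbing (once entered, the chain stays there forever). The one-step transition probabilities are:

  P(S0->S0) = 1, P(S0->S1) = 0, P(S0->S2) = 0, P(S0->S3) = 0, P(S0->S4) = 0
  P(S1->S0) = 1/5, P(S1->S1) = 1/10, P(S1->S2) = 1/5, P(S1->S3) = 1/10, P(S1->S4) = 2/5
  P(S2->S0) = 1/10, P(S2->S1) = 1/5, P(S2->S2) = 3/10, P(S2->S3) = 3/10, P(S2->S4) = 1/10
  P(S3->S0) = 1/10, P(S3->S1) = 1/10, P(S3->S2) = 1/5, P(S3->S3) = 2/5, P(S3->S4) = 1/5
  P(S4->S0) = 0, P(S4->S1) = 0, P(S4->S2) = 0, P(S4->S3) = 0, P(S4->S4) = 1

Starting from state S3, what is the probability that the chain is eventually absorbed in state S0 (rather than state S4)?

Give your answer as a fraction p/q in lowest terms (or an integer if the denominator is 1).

Answer: 101/283

Derivation:
Let a_i = P(absorbed in S0 | start in state i).
Boundary conditions: a_S0 = 1, a_S4 = 0.
For each transient state i, a_i = sum_j P(i->j) * a_j:
  a_S1 = 1/5*a_S0 + 1/10*a_S1 + 1/5*a_S2 + 1/10*a_S3 + 2/5*a_S4
  a_S2 = 1/10*a_S0 + 1/5*a_S1 + 3/10*a_S2 + 3/10*a_S3 + 1/10*a_S4
  a_S3 = 1/10*a_S0 + 1/10*a_S1 + 1/5*a_S2 + 2/5*a_S3 + 1/5*a_S4

Substituting a_S0 = 1 and a_S4 = 0, rearrange to (I - Q) a = r where r[i] = P(i -> S0):
  [9/10, -1/5, -1/10] . (a_S1, a_S2, a_S3) = 1/5
  [-1/5, 7/10, -3/10] . (a_S1, a_S2, a_S3) = 1/10
  [-1/10, -1/5, 3/5] . (a_S1, a_S2, a_S3) = 1/10

Solving yields:
  a_S1 = 99/283
  a_S2 = 112/283
  a_S3 = 101/283

Starting state is S3, so the absorption probability is a_S3 = 101/283.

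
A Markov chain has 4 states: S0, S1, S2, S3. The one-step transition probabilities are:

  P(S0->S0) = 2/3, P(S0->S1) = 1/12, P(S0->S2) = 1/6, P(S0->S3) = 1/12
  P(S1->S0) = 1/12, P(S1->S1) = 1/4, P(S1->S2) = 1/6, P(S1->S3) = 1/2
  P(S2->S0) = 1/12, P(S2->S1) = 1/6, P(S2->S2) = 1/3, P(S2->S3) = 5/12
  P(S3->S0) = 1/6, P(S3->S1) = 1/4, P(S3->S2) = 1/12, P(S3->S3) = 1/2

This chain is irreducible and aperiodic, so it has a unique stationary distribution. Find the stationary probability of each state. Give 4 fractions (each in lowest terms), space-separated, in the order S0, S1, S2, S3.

The stationary distribution satisfies pi = pi * P, i.e.:
  pi_S0 = 2/3*pi_S0 + 1/12*pi_S1 + 1/12*pi_S2 + 1/6*pi_S3
  pi_S1 = 1/12*pi_S0 + 1/4*pi_S1 + 1/6*pi_S2 + 1/4*pi_S3
  pi_S2 = 1/6*pi_S0 + 1/6*pi_S1 + 1/3*pi_S2 + 1/12*pi_S3
  pi_S3 = 1/12*pi_S0 + 1/2*pi_S1 + 5/12*pi_S2 + 1/2*pi_S3
with normalization: pi_S0 + pi_S1 + pi_S2 + pi_S3 = 1.

Using the first 3 balance equations plus normalization, the linear system A*pi = b is:
  [-1/3, 1/12, 1/12, 1/6] . pi = 0
  [1/12, -3/4, 1/6, 1/4] . pi = 0
  [1/6, 1/6, -2/3, 1/12] . pi = 0
  [1, 1, 1, 1] . pi = 1

Solving yields:
  pi_S0 = 59/215
  pi_S1 = 41/215
  pi_S2 = 7/43
  pi_S3 = 16/43

Verification (pi * P):
  59/215*2/3 + 41/215*1/12 + 7/43*1/12 + 16/43*1/6 = 59/215 = pi_S0  (ok)
  59/215*1/12 + 41/215*1/4 + 7/43*1/6 + 16/43*1/4 = 41/215 = pi_S1  (ok)
  59/215*1/6 + 41/215*1/6 + 7/43*1/3 + 16/43*1/12 = 7/43 = pi_S2  (ok)
  59/215*1/12 + 41/215*1/2 + 7/43*5/12 + 16/43*1/2 = 16/43 = pi_S3  (ok)

Answer: 59/215 41/215 7/43 16/43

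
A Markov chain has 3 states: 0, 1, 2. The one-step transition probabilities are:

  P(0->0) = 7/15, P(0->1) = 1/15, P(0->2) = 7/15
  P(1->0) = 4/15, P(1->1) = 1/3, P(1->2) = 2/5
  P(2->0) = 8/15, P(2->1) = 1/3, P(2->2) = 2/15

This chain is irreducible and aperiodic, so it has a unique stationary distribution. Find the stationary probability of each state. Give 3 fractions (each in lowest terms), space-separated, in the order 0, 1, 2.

The stationary distribution satisfies pi = pi * P, i.e.:
  pi_0 = 7/15*pi_0 + 4/15*pi_1 + 8/15*pi_2
  pi_1 = 1/15*pi_0 + 1/3*pi_1 + 1/3*pi_2
  pi_2 = 7/15*pi_0 + 2/5*pi_1 + 2/15*pi_2
with normalization: pi_0 + pi_1 + pi_2 = 1.

Using the first 2 balance equations plus normalization, the linear system A*pi = b is:
  [-8/15, 4/15, 8/15] . pi = 0
  [1/15, -2/3, 1/3] . pi = 0
  [1, 1, 1] . pi = 1

Solving yields:
  pi_0 = 25/56
  pi_1 = 3/14
  pi_2 = 19/56

Verification (pi * P):
  25/56*7/15 + 3/14*4/15 + 19/56*8/15 = 25/56 = pi_0  (ok)
  25/56*1/15 + 3/14*1/3 + 19/56*1/3 = 3/14 = pi_1  (ok)
  25/56*7/15 + 3/14*2/5 + 19/56*2/15 = 19/56 = pi_2  (ok)

Answer: 25/56 3/14 19/56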